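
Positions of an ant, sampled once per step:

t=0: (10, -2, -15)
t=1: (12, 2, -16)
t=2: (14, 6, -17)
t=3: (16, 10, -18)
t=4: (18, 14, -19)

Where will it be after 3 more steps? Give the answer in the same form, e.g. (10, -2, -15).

(24, 26, -22)

The position changes by (+2, +4, -1) every step.
step 5: (18, 14, -19) + (+2, +4, -1) → (20, 18, -20)
step 6: (20, 18, -20) + (+2, +4, -1) → (22, 22, -21)
step 7: (22, 22, -21) + (+2, +4, -1) → (24, 26, -22)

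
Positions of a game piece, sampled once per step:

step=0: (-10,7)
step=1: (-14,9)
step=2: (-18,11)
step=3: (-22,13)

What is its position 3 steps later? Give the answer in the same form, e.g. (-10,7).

(-34,19)

Constant displacement of (-4,+2) per step.
step 4: (-22,13) + (-4,+2) → (-26,15)
step 5: (-26,15) + (-4,+2) → (-30,17)
step 6: (-30,17) + (-4,+2) → (-34,19)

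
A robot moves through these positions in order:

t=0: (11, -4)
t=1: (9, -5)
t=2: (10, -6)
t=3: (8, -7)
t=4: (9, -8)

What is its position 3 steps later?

(6, -11)

Differencing gives (-2, -1), (+1, -1), (-2, -1), (+1, -1). This is the pattern (-2, -1), (+1, -1) repeated.
step 5: apply (-2, -1) → (7, -9)
step 6: apply (+1, -1) → (8, -10)
step 7: apply (-2, -1) → (6, -11)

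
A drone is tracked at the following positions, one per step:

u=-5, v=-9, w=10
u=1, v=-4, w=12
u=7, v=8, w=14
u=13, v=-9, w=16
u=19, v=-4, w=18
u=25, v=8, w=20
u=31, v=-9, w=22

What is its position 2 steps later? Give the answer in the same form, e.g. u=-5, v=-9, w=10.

u=43, v=8, w=26

U: linear, +6 per step → 43 at step 8.
V: cycles through -9, -4, 8 every 3 steps. Step 8 lands at position 2 of the cycle → 8.
W: linear, +2 per step → 26 at step 8.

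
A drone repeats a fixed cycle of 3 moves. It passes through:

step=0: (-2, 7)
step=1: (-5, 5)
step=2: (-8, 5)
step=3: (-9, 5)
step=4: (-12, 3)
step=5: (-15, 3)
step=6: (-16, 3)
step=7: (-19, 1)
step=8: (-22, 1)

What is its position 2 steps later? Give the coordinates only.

(-26, -1)

Step-to-step displacements: (-3, -2), (-3, +0), (-1, +0), (-3, -2), (-3, +0), (-1, +0), (-3, -2), (-3, +0) — a repeating cycle of length 3.
step 9: apply (-1, +0) → (-23, 1)
step 10: apply (-3, -2) → (-26, -1)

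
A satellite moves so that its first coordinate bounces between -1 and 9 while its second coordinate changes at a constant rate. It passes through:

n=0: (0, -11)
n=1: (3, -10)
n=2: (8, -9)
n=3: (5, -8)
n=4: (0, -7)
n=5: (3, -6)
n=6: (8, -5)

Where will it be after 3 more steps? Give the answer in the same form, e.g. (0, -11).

(3, -2)

The first coordinate reflects between -1 and 9, moving 5 per step.
  step 7: 8 → 5
  step 8: 5 → 0
  step 9: 0 → 3
The second coordinate changes by +1 each step: at step 9 it is -2.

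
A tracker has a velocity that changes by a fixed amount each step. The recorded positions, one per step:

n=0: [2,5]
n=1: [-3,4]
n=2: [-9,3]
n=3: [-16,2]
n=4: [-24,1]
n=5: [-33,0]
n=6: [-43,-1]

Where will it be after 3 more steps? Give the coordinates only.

Taking differences between consecutive positions: [-5,-1], [-6,-1], [-7,-1], [-8,-1], [-9,-1], [-10,-1]. These grow by [-1,+0] each step.
step 7: [-43,-1] + [-11,-1] → [-54,-2]
step 8: [-54,-2] + [-12,-1] → [-66,-3]
step 9: [-66,-3] + [-13,-1] → [-79,-4]

[-79,-4]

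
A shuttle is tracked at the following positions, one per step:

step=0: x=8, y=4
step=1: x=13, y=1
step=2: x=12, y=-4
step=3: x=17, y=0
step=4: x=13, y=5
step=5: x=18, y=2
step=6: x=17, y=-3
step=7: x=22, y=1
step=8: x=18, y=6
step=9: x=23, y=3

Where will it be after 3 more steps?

x=23, y=7

Differencing gives (+5,-3), (-1,-5), (+5,+4), (-4,+5), (+5,-3), (-1,-5), (+5,+4), (-4,+5), (+5,-3). This is the pattern (+5,-3), (-1,-5), (+5,+4), (-4,+5) repeated.
step 10: apply (-1,-5) → x=22, y=-2
step 11: apply (+5,+4) → x=27, y=2
step 12: apply (-4,+5) → x=23, y=7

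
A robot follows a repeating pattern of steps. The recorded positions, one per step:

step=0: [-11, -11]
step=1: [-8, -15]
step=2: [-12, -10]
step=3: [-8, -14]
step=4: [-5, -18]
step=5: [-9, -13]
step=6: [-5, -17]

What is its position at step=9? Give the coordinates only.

[-2, -20]

Step-to-step displacements: [+3, -4], [-4, +5], [+4, -4], [+3, -4], [-4, +5], [+4, -4] — a repeating cycle of length 3.
step 7: apply [+3, -4] → [-2, -21]
step 8: apply [-4, +5] → [-6, -16]
step 9: apply [+4, -4] → [-2, -20]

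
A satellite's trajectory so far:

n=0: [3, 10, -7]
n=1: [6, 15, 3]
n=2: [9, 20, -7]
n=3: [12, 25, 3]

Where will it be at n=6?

[21, 40, -7]

The first coordinate changes by +3 each step, so at step 6 it is 3 + 6·(3) = 21.
The second coordinate changes by +5 each step, so at step 6 it is 10 + 6·(5) = 40.
The third coordinate repeats the cycle [-7, 3] with period 2; step 6 mod 2 = 0, giving -7.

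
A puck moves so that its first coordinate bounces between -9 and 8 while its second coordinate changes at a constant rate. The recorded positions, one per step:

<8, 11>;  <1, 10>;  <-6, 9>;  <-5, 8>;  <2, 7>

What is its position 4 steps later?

<-4, 3>

The first coordinate reflects between -9 and 8, moving 7 per step.
  step 5: 2 → 7
  step 6: 7 → 0
  step 7: 0 → -7
  step 8: -7 → -4
The second coordinate changes by -1 each step: at step 8 it is 3.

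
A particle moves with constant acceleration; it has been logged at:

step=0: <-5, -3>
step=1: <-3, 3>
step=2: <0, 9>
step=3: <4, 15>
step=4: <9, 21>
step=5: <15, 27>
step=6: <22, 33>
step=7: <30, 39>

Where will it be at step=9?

First differences are <+2, +6>, <+3, +6>, <+4, +6>, <+5, +6>, <+6, +6>, <+7, +6>, <+8, +6>; their common second difference is <+1, +0> (constant acceleration).
step 8: <30, 39> + <+9, +6> → <39, 45>
step 9: <39, 45> + <+10, +6> → <49, 51>

<49, 51>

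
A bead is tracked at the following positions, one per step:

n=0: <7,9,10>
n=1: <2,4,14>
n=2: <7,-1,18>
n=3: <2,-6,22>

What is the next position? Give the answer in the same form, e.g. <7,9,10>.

<7,-11,26>

First: cycles through 7, 2 every 2 steps. Step 4 lands at position 0 of the cycle → 7.
Second: linear, -5 per step → -11 at step 4.
Third: linear, +4 per step → 26 at step 4.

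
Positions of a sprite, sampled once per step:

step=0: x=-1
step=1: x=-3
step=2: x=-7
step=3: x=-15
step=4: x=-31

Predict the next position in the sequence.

x=-63

Step-to-step displacements: -2, -4, -8, -16; each is 2× the previous.
step 5: -31 − 32 → x=-63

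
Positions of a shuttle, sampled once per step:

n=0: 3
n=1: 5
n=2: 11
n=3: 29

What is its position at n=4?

Step-to-step displacements: +2, +6, +18; each is 3× the previous.
step 4: 29 + 54 → 83

83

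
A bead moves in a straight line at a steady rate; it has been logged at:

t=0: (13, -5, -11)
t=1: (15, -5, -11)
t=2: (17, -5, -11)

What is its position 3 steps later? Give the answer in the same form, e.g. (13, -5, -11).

Constant displacement of (+2, +0, +0) per step.
step 3: (17, -5, -11) + (+2, +0, +0) → (19, -5, -11)
step 4: (19, -5, -11) + (+2, +0, +0) → (21, -5, -11)
step 5: (21, -5, -11) + (+2, +0, +0) → (23, -5, -11)

(23, -5, -11)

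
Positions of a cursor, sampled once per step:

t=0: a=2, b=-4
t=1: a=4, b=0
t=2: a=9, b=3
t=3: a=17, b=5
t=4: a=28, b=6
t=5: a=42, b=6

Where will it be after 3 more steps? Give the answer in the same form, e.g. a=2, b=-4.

a=102, b=0

Successive displacements: (+2,+4), (+5,+3), (+8,+2), (+11,+1), (+14,+0) — each changes by (+3,-1).
step 6: a=42, b=6 + (+17,-1) → a=59, b=5
step 7: a=59, b=5 + (+20,-2) → a=79, b=3
step 8: a=79, b=3 + (+23,-3) → a=102, b=0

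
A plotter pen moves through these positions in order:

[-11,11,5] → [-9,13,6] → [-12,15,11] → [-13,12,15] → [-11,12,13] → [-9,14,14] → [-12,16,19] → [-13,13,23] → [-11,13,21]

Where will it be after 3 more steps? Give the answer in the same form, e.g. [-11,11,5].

[-13,14,31]

The moves between consecutive positions are [+2,+2,+1], [-3,+2,+5], [-1,-3,+4], [+2,+0,-2], [+2,+2,+1], [-3,+2,+5], [-1,-3,+4], [+2,+0,-2]; they repeat the 4-cycle [[+2,+2,+1], [-3,+2,+5], [-1,-3,+4], [+2,+0,-2]].
step 9: apply [+2,+2,+1] → [-9,15,22]
step 10: apply [-3,+2,+5] → [-12,17,27]
step 11: apply [-1,-3,+4] → [-13,14,31]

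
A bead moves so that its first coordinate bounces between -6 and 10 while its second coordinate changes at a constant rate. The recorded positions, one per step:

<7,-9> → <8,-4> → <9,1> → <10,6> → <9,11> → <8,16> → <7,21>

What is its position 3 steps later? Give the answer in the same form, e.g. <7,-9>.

The first coordinate travels 1 per step and bounces off the walls at -6 and 10.
  step 7: 7 → 6
  step 8: 6 → 5
  step 9: 5 → 4
The second coordinate changes by +5 each step: at step 9 it is 36.

<4,36>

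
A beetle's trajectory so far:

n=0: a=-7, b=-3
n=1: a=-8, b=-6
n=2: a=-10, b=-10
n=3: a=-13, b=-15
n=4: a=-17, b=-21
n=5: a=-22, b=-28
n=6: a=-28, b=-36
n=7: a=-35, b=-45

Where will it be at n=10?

First differences are (-1, -3), (-2, -4), (-3, -5), (-4, -6), (-5, -7), (-6, -8), (-7, -9); their common second difference is (-1, -1) (constant acceleration).
step 8: a=-35, b=-45 + (-8, -10) → a=-43, b=-55
step 9: a=-43, b=-55 + (-9, -11) → a=-52, b=-66
step 10: a=-52, b=-66 + (-10, -12) → a=-62, b=-78

a=-62, b=-78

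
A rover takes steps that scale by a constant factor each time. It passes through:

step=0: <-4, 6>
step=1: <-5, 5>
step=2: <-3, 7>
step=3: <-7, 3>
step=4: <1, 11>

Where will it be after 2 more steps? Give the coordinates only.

The jumps are <-1, -1>, <+2, +2>, <-4, -4>, <+8, +8> — a geometric progression with ratio -2.
step 5: <1, 11> + <-16, -16> → <-15, -5>
step 6: <-15, -5> + <+32, +32> → <17, 27>

<17, 27>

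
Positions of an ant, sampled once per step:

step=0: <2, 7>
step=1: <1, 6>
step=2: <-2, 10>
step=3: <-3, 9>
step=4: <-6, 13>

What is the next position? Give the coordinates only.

The moves between consecutive positions are <-1, -1>, <-3, +4>, <-1, -1>, <-3, +4>; they repeat the 2-cycle [<-1, -1>, <-3, +4>].
step 5: apply <-1, -1> → <-7, 12>

<-7, 12>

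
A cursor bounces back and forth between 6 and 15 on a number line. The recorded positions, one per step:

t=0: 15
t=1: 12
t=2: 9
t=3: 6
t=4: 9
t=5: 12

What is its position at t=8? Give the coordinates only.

9

The value travels 3 per step and bounces off the walls at 6 and 15.
  step 6: 12 → 15
  step 7: 15 → 12
  step 8: 12 → 9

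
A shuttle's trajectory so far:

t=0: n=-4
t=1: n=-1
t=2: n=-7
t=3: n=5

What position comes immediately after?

n=-19

Consecutive displacements +3, -6, +12 scale by a factor of -2 each step.
step 4: 5 − 24 → n=-19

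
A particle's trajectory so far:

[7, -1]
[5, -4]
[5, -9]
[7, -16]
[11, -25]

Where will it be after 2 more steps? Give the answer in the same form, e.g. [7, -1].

[25, -49]

First differences are [-2, -3], [+0, -5], [+2, -7], [+4, -9]; their common second difference is [+2, -2] (constant acceleration).
step 5: [11, -25] + [+6, -11] → [17, -36]
step 6: [17, -36] + [+8, -13] → [25, -49]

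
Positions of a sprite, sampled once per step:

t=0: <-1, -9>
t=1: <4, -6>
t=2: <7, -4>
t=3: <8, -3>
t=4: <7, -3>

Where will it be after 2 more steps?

<-1, -6>

Taking differences between consecutive positions: <+5, +3>, <+3, +2>, <+1, +1>, <-1, +0>. These grow by <-2, -1> each step.
step 5: <7, -3> + <-3, -1> → <4, -4>
step 6: <4, -4> + <-5, -2> → <-1, -6>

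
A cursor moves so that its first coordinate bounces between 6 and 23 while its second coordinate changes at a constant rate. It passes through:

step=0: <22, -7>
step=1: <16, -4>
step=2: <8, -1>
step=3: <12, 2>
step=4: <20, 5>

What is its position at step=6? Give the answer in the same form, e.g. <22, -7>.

The first coordinate reflects between 6 and 23, moving 8 per step.
  step 5: 20 → 18
  step 6: 18 → 10
The second coordinate changes by +3 each step: at step 6 it is 11.

<10, 11>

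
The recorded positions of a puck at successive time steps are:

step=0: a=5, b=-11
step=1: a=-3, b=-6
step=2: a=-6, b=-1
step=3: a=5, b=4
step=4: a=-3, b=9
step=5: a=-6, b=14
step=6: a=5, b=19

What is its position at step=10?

a=-3, b=39

The a coordinate repeats the cycle [5, -3, -6] with period 3; step 10 mod 3 = 1, giving -3.
The b coordinate changes by +5 each step, so at step 10 it is -11 + 10·(5) = 39.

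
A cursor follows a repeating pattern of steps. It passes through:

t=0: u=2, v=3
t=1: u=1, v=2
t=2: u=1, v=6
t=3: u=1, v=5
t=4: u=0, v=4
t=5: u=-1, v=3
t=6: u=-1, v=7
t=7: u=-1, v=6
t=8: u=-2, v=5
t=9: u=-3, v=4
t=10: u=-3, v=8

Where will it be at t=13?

Differencing gives (-1, -1), (+0, +4), (+0, -1), (-1, -1), (-1, -1), (+0, +4), (+0, -1), (-1, -1), (-1, -1), (+0, +4). This is the pattern (-1, -1), (+0, +4), (+0, -1), (-1, -1) repeated.
step 11: apply (+0, -1) → u=-3, v=7
step 12: apply (-1, -1) → u=-4, v=6
step 13: apply (-1, -1) → u=-5, v=5

u=-5, v=5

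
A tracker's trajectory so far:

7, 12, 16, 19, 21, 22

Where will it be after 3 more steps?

19

First differences are +5, +4, +3, +2, +1; their common second difference is -1 (constant acceleration).
step 6: 22 + 0 → 22
step 7: 22 − 1 → 21
step 8: 21 − 2 → 19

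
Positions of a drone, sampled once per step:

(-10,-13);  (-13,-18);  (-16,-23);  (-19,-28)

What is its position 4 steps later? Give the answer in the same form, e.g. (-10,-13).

Each step adds (-3,-5) to the position.
step 4: (-19,-28) + (-3,-5) → (-22,-33)
step 5: (-22,-33) + (-3,-5) → (-25,-38)
step 6: (-25,-38) + (-3,-5) → (-28,-43)
step 7: (-28,-43) + (-3,-5) → (-31,-48)

(-31,-48)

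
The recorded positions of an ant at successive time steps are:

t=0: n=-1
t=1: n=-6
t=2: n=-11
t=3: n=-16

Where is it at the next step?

n=-21

The position changes by -5 every step.
step 4: -16 − 5 → n=-21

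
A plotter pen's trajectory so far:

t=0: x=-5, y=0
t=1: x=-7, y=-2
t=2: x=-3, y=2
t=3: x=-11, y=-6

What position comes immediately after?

Step-to-step displacements: (-2, -2), (+4, +4), (-8, -8); each is -2× the previous.
step 4: x=-11, y=-6 + (+16, +16) → x=5, y=10

x=5, y=10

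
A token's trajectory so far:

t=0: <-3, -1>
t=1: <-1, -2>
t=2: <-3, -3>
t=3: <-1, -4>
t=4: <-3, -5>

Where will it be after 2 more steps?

<-3, -7>

First: cycles through -3, -1 every 2 steps. Step 6 lands at position 0 of the cycle → -3.
Second: linear, -1 per step → -7 at step 6.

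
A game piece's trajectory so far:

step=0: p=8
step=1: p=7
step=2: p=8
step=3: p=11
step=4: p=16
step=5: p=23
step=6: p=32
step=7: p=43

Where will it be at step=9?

p=71

Taking differences between consecutive positions: -1, +1, +3, +5, +7, +9, +11. These grow by +2 each step.
step 8: 43 + 13 → p=56
step 9: 56 + 15 → p=71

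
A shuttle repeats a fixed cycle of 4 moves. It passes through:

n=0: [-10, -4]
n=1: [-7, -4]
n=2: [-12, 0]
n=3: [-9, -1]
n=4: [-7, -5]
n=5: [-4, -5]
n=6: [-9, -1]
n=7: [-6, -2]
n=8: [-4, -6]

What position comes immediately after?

Differencing gives [+3, +0], [-5, +4], [+3, -1], [+2, -4], [+3, +0], [-5, +4], [+3, -1], [+2, -4]. This is the pattern [+3, +0], [-5, +4], [+3, -1], [+2, -4] repeated.
step 9: apply [+3, +0] → [-1, -6]

[-1, -6]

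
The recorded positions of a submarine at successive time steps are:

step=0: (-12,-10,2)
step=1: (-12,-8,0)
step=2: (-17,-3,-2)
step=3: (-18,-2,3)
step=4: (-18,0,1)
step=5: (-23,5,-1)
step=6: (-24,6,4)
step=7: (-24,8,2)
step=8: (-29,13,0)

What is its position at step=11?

(-35,21,1)

Differencing gives (+0,+2,-2), (-5,+5,-2), (-1,+1,+5), (+0,+2,-2), (-5,+5,-2), (-1,+1,+5), (+0,+2,-2), (-5,+5,-2). This is the pattern (+0,+2,-2), (-5,+5,-2), (-1,+1,+5) repeated.
step 9: apply (-1,+1,+5) → (-30,14,5)
step 10: apply (+0,+2,-2) → (-30,16,3)
step 11: apply (-5,+5,-2) → (-35,21,1)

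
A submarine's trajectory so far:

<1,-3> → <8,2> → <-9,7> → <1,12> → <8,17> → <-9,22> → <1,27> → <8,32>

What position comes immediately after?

First: cycles through 1, 8, -9 every 3 steps. Step 8 lands at position 2 of the cycle → -9.
Second: linear, +5 per step → 37 at step 8.

<-9,37>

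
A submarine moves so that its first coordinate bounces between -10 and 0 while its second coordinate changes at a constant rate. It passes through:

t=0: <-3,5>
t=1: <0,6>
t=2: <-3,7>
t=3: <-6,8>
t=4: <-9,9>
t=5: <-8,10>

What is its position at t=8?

The first coordinate reflects between -10 and 0, moving 3 per step.
  step 6: -8 → -5
  step 7: -5 → -2
  step 8: -2 → -1
The second coordinate changes by +1 each step: at step 8 it is 13.

<-1,13>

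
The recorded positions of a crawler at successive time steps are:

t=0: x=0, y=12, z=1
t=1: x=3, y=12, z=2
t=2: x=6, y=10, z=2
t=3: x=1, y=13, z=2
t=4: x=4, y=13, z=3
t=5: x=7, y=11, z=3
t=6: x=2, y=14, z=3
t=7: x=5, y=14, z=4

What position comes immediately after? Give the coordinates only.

x=8, y=12, z=4

The moves between consecutive positions are (+3, +0, +1), (+3, -2, +0), (-5, +3, +0), (+3, +0, +1), (+3, -2, +0), (-5, +3, +0), (+3, +0, +1); they repeat the 3-cycle [(+3, +0, +1), (+3, -2, +0), (-5, +3, +0)].
step 8: apply (+3, -2, +0) → x=8, y=12, z=4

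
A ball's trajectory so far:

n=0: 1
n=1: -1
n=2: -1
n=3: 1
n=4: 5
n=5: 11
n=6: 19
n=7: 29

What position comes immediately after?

41

First differences are -2, +0, +2, +4, +6, +8, +10; their common second difference is +2 (constant acceleration).
step 8: 29 + 12 → 41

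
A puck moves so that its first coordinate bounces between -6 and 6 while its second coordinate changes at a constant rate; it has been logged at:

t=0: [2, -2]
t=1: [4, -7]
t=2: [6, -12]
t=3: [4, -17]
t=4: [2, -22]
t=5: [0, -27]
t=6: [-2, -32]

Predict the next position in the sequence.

The first coordinate travels 2 per step and bounces off the walls at -6 and 6.
  step 7: -2 → -4
The second coordinate changes by -5 each step: at step 7 it is -37.

[-4, -37]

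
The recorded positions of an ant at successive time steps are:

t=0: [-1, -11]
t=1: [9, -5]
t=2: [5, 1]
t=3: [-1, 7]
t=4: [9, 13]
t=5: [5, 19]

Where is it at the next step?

[-1, 25]

The first coordinate repeats the cycle [-1, 9, 5] with period 3; step 6 mod 3 = 0, giving -1.
The second coordinate changes by +6 each step, so at step 6 it is -11 + 6·(6) = 25.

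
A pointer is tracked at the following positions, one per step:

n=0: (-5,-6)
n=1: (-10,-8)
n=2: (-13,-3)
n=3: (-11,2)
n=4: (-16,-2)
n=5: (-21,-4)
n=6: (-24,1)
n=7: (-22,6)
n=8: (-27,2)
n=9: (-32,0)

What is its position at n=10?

Step-to-step displacements: (-5,-2), (-3,+5), (+2,+5), (-5,-4), (-5,-2), (-3,+5), (+2,+5), (-5,-4), (-5,-2) — a repeating cycle of length 4.
step 10: apply (-3,+5) → (-35,5)

(-35,5)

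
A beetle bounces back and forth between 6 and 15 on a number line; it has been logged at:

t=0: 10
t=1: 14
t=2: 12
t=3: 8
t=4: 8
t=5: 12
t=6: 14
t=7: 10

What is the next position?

6

The value travels 4 per step and bounces off the walls at 6 and 15.
  step 8: 10 → 6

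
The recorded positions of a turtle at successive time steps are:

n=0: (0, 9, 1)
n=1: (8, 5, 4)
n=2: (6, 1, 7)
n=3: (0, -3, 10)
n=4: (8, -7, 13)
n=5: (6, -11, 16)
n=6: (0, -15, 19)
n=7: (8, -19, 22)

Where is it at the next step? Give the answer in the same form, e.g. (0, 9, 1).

(6, -23, 25)

The first coordinate repeats the cycle [0, 8, 6] with period 3; step 8 mod 3 = 2, giving 6.
The second coordinate changes by -4 each step, so at step 8 it is 9 + 8·(-4) = -23.
The third coordinate changes by +3 each step, so at step 8 it is 1 + 8·(3) = 25.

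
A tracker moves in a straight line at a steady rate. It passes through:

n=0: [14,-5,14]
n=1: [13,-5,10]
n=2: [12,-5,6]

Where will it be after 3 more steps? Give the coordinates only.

The position changes by [-1,+0,-4] every step.
step 3: [12,-5,6] + [-1,+0,-4] → [11,-5,2]
step 4: [11,-5,2] + [-1,+0,-4] → [10,-5,-2]
step 5: [10,-5,-2] + [-1,+0,-4] → [9,-5,-6]

[9,-5,-6]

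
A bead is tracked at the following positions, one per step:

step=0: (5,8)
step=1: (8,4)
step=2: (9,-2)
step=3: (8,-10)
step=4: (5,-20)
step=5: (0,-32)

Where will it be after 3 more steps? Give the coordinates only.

First differences are (+3,-4), (+1,-6), (-1,-8), (-3,-10), (-5,-12); their common second difference is (-2,-2) (constant acceleration).
step 6: (0,-32) + (-7,-14) → (-7,-46)
step 7: (-7,-46) + (-9,-16) → (-16,-62)
step 8: (-16,-62) + (-11,-18) → (-27,-80)

(-27,-80)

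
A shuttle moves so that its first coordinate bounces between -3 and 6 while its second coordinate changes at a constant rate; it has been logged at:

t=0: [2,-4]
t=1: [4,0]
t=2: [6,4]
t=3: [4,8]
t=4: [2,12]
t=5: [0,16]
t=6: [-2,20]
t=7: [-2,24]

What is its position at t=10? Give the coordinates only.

[4,36]

The first coordinate travels 2 per step and bounces off the walls at -3 and 6.
  step 8: -2 → 0
  step 9: 0 → 2
  step 10: 2 → 4
The second coordinate changes by +4 each step: at step 10 it is 36.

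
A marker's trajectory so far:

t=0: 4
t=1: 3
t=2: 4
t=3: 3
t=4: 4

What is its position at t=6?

Step-to-step displacements: -1, +1, -1, +1; each is -1× the previous.
step 5: 4 − 1 → 3
step 6: 3 + 1 → 4

4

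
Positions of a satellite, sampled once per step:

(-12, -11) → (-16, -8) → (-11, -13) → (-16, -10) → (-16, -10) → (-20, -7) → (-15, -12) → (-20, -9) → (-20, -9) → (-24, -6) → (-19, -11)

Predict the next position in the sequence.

Differencing gives (-4, +3), (+5, -5), (-5, +3), (+0, +0), (-4, +3), (+5, -5), (-5, +3), (+0, +0), (-4, +3), (+5, -5). This is the pattern (-4, +3), (+5, -5), (-5, +3), (+0, +0) repeated.
step 11: apply (-5, +3) → (-24, -8)

(-24, -8)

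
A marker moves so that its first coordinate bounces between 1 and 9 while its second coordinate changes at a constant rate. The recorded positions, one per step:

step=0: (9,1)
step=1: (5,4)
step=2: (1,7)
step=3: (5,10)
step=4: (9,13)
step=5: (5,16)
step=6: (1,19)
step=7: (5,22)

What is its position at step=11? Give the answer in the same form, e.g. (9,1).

The first coordinate travels 4 per step and bounces off the walls at 1 and 9.
  step 8: 5 → 9
  step 9: 9 → 5
  step 10: 5 → 1
  step 11: 1 → 5
The second coordinate changes by +3 each step: at step 11 it is 34.

(5,34)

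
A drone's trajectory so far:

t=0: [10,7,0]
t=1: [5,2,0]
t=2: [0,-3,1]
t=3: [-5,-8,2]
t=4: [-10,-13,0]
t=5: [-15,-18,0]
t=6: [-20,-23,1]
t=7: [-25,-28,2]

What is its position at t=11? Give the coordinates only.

First: linear, -5 per step → -45 at step 11.
Second: linear, -5 per step → -48 at step 11.
Third: cycles through 0, 0, 1, 2 every 4 steps. Step 11 lands at position 3 of the cycle → 2.

[-45,-48,2]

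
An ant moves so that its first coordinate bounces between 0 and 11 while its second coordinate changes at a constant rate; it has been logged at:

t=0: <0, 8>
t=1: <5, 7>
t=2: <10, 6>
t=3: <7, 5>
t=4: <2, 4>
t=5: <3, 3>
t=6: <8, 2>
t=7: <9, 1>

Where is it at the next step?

<4, 0>

The first coordinate reflects between 0 and 11, moving 5 per step.
  step 8: 9 → 4
The second coordinate changes by -1 each step: at step 8 it is 0.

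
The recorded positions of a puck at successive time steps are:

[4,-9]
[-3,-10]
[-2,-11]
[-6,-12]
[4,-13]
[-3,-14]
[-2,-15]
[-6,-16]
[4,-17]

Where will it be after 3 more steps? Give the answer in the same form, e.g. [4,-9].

First: cycles through 4, -3, -2, -6 every 4 steps. Step 11 lands at position 3 of the cycle → -6.
Second: linear, -1 per step → -20 at step 11.

[-6,-20]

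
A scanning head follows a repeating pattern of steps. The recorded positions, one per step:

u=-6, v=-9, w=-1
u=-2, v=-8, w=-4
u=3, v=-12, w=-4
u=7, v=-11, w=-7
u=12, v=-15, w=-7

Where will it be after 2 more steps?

Differencing gives (+4, +1, -3), (+5, -4, +0), (+4, +1, -3), (+5, -4, +0). This is the pattern (+4, +1, -3), (+5, -4, +0) repeated.
step 5: apply (+4, +1, -3) → u=16, v=-14, w=-10
step 6: apply (+5, -4, +0) → u=21, v=-18, w=-10

u=21, v=-18, w=-10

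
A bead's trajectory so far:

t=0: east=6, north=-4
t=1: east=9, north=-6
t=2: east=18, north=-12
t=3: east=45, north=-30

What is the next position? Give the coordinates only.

Consecutive displacements (+3,-2), (+9,-6), (+27,-18) scale by a factor of 3 each step.
step 4: east=45, north=-30 + (+81,-54) → east=126, north=-84

east=126, north=-84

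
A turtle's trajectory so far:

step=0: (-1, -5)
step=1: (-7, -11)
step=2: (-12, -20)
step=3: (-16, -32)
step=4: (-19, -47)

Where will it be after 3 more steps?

(-22, -110)

Taking differences between consecutive positions: (-6, -6), (-5, -9), (-4, -12), (-3, -15). These grow by (+1, -3) each step.
step 5: (-19, -47) + (-2, -18) → (-21, -65)
step 6: (-21, -65) + (-1, -21) → (-22, -86)
step 7: (-22, -86) + (+0, -24) → (-22, -110)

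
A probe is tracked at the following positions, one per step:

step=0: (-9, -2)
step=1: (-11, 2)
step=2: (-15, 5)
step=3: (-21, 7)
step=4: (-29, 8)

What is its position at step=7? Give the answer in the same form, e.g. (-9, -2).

(-65, 5)

Taking differences between consecutive positions: (-2, +4), (-4, +3), (-6, +2), (-8, +1). These grow by (-2, -1) each step.
step 5: (-29, 8) + (-10, +0) → (-39, 8)
step 6: (-39, 8) + (-12, -1) → (-51, 7)
step 7: (-51, 7) + (-14, -2) → (-65, 5)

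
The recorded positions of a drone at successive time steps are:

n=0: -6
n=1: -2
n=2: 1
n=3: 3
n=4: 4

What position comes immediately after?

4

First differences are +4, +3, +2, +1; their common second difference is -1 (constant acceleration).
step 5: 4 + 0 → 4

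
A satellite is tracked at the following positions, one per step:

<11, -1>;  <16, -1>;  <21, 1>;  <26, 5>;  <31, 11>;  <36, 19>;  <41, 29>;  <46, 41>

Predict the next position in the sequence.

<51, 55>

Taking differences between consecutive positions: <+5, +0>, <+5, +2>, <+5, +4>, <+5, +6>, <+5, +8>, <+5, +10>, <+5, +12>. These grow by <+0, +2> each step.
step 8: <46, 41> + <+5, +14> → <51, 55>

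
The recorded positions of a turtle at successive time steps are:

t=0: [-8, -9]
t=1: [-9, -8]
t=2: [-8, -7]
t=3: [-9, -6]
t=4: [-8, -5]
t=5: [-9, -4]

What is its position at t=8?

[-8, -1]

First: cycles through -8, -9 every 2 steps. Step 8 lands at position 0 of the cycle → -8.
Second: linear, +1 per step → -1 at step 8.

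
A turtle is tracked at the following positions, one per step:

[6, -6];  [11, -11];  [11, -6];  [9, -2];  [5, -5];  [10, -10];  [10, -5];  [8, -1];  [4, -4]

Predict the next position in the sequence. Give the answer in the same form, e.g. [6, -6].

[9, -9]

Step-to-step displacements: [+5, -5], [+0, +5], [-2, +4], [-4, -3], [+5, -5], [+0, +5], [-2, +4], [-4, -3] — a repeating cycle of length 4.
step 9: apply [+5, -5] → [9, -9]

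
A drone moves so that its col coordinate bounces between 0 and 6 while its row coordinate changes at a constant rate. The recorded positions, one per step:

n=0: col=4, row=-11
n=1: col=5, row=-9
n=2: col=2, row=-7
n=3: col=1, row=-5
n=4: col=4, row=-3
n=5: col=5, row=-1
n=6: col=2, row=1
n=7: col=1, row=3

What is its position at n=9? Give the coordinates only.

col=5, row=7

The col coordinate travels 3 per step and bounces off the walls at 0 and 6.
  step 8: 1 → 4
  step 9: 4 → 5
The row coordinate changes by +2 each step: at step 9 it is 7.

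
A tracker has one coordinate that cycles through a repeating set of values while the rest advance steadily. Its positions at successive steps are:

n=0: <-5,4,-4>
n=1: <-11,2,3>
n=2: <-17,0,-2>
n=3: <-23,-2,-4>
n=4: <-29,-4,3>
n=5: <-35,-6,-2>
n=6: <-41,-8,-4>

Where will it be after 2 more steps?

First: linear, -6 per step → -53 at step 8.
Second: linear, -2 per step → -12 at step 8.
Third: cycles through -4, 3, -2 every 3 steps. Step 8 lands at position 2 of the cycle → -2.

<-53,-12,-2>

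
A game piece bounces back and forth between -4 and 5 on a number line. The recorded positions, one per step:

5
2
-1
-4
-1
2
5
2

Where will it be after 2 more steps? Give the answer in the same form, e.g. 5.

The value reflects between -4 and 5, moving 3 per step.
  step 8: 2 → -1
  step 9: -1 → -4

-4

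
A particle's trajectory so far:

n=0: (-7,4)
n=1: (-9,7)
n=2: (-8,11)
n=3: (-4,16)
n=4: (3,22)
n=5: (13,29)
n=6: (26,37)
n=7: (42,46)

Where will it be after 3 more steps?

(108,79)

First differences are (-2,+3), (+1,+4), (+4,+5), (+7,+6), (+10,+7), (+13,+8), (+16,+9); their common second difference is (+3,+1) (constant acceleration).
step 8: (42,46) + (+19,+10) → (61,56)
step 9: (61,56) + (+22,+11) → (83,67)
step 10: (83,67) + (+25,+12) → (108,79)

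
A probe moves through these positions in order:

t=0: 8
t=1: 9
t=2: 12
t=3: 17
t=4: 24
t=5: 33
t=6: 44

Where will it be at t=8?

72

Successive displacements: +1, +3, +5, +7, +9, +11 — each changes by +2.
step 7: 44 + 13 → 57
step 8: 57 + 15 → 72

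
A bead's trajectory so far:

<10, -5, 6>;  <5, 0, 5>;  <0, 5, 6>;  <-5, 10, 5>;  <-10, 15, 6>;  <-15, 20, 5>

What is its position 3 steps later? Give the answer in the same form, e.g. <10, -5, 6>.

First: linear, -5 per step → -30 at step 8.
Second: linear, +5 per step → 35 at step 8.
Third: cycles through 6, 5 every 2 steps. Step 8 lands at position 0 of the cycle → 6.

<-30, 35, 6>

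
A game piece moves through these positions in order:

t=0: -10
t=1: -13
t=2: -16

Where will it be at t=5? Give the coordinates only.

-25

Each step adds -3 to the position.
step 3: -16 − 3 → -19
step 4: -19 − 3 → -22
step 5: -22 − 3 → -25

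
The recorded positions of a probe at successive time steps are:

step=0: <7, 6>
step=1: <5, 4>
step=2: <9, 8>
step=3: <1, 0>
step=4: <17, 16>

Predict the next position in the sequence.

Step-to-step displacements: <-2, -2>, <+4, +4>, <-8, -8>, <+16, +16>; each is -2× the previous.
step 5: <17, 16> + <-32, -32> → <-15, -16>

<-15, -16>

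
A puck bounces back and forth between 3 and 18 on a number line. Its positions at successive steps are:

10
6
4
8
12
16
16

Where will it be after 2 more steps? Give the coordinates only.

8

The value travels 4 per step and bounces off the walls at 3 and 18.
  step 7: 16 → 12
  step 8: 12 → 8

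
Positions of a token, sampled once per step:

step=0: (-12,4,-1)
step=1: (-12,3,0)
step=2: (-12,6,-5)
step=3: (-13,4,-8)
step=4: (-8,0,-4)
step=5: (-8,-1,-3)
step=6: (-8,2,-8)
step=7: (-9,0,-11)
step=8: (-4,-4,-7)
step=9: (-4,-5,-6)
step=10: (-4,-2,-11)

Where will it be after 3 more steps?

Step-to-step displacements: (+0,-1,+1), (+0,+3,-5), (-1,-2,-3), (+5,-4,+4), (+0,-1,+1), (+0,+3,-5), (-1,-2,-3), (+5,-4,+4), (+0,-1,+1), (+0,+3,-5) — a repeating cycle of length 4.
step 11: apply (-1,-2,-3) → (-5,-4,-14)
step 12: apply (+5,-4,+4) → (0,-8,-10)
step 13: apply (+0,-1,+1) → (0,-9,-9)

(0,-9,-9)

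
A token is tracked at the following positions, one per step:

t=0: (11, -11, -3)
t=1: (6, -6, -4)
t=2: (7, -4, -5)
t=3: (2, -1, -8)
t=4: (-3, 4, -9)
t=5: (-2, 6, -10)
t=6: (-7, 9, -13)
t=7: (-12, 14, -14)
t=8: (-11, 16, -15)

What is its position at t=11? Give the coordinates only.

Differencing gives (-5, +5, -1), (+1, +2, -1), (-5, +3, -3), (-5, +5, -1), (+1, +2, -1), (-5, +3, -3), (-5, +5, -1), (+1, +2, -1). This is the pattern (-5, +5, -1), (+1, +2, -1), (-5, +3, -3) repeated.
step 9: apply (-5, +3, -3) → (-16, 19, -18)
step 10: apply (-5, +5, -1) → (-21, 24, -19)
step 11: apply (+1, +2, -1) → (-20, 26, -20)

(-20, 26, -20)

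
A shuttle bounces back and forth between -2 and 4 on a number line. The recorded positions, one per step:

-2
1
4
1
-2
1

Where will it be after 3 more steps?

The value reflects between -2 and 4, moving 3 per step.
  step 6: 1 → 4
  step 7: 4 → 1
  step 8: 1 → -2

-2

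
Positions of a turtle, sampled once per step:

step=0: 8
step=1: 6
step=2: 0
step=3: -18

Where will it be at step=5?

Step-to-step displacements: -2, -6, -18; each is 3× the previous.
step 4: -18 − 54 → -72
step 5: -72 − 162 → -234

-234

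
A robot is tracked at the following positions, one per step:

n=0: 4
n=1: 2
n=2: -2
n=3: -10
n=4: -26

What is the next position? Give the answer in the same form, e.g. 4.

-58

Step-to-step displacements: -2, -4, -8, -16; each is 2× the previous.
step 5: -26 − 32 → -58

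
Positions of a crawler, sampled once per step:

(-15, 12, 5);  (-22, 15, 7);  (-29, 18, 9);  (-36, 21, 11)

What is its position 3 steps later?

Constant displacement of (-7, +3, +2) per step.
step 4: (-36, 21, 11) + (-7, +3, +2) → (-43, 24, 13)
step 5: (-43, 24, 13) + (-7, +3, +2) → (-50, 27, 15)
step 6: (-50, 27, 15) + (-7, +3, +2) → (-57, 30, 17)

(-57, 30, 17)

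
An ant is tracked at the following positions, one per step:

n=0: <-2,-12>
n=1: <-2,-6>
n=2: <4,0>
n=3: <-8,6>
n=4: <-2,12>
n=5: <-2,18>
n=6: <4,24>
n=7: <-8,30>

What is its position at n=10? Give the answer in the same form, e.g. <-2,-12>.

First: cycles through -2, -2, 4, -8 every 4 steps. Step 10 lands at position 2 of the cycle → 4.
Second: linear, +6 per step → 48 at step 10.

<4,48>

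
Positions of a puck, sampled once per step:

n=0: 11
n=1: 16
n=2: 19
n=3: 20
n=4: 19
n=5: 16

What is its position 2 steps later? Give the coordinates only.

4

Taking differences between consecutive positions: +5, +3, +1, -1, -3. These grow by -2 each step.
step 6: 16 − 5 → 11
step 7: 11 − 7 → 4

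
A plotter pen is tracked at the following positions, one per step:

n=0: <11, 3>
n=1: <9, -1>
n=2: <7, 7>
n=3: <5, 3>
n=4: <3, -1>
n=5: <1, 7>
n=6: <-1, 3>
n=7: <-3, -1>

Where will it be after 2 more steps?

First: linear, -2 per step → -7 at step 9.
Second: cycles through 3, -1, 7 every 3 steps. Step 9 lands at position 0 of the cycle → 3.

<-7, 3>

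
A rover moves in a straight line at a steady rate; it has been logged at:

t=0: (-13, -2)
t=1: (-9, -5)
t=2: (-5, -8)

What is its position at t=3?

(-1, -11)

Each step adds (+4, -3) to the position.
step 3: (-5, -8) + (+4, -3) → (-1, -11)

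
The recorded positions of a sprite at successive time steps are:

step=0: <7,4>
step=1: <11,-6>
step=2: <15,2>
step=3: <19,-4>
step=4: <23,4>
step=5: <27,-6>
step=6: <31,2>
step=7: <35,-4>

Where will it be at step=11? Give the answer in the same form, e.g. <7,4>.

<51,-4>

The first coordinate changes by +4 each step, so at step 11 it is 7 + 11·(4) = 51.
The second coordinate repeats the cycle [4, -6, 2, -4] with period 4; step 11 mod 4 = 3, giving -4.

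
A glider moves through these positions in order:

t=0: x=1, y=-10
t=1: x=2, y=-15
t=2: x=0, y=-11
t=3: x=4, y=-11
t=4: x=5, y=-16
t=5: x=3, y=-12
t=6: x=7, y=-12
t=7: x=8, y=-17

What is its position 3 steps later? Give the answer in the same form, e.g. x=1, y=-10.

The moves between consecutive positions are (+1,-5), (-2,+4), (+4,+0), (+1,-5), (-2,+4), (+4,+0), (+1,-5); they repeat the 3-cycle [(+1,-5), (-2,+4), (+4,+0)].
step 8: apply (-2,+4) → x=6, y=-13
step 9: apply (+4,+0) → x=10, y=-13
step 10: apply (+1,-5) → x=11, y=-18

x=11, y=-18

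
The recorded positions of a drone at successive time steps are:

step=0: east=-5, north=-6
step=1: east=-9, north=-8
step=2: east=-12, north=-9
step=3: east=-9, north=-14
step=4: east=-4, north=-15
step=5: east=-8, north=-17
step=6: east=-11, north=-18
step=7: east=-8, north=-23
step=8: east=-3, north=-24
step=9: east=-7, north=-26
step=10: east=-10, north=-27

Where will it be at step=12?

The moves between consecutive positions are (-4, -2), (-3, -1), (+3, -5), (+5, -1), (-4, -2), (-3, -1), (+3, -5), (+5, -1), (-4, -2), (-3, -1); they repeat the 4-cycle [(-4, -2), (-3, -1), (+3, -5), (+5, -1)].
step 11: apply (+3, -5) → east=-7, north=-32
step 12: apply (+5, -1) → east=-2, north=-33

east=-2, north=-33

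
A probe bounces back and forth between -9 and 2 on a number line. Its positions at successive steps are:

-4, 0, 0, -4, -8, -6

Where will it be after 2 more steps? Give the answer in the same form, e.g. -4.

The value travels 4 per step and bounces off the walls at -9 and 2.
  step 6: -6 → -2
  step 7: -2 → 2

2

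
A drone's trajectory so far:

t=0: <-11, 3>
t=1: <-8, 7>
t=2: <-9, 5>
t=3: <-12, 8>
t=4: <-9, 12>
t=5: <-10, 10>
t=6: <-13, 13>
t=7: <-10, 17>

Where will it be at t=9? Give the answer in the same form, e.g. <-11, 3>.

The moves between consecutive positions are <+3, +4>, <-1, -2>, <-3, +3>, <+3, +4>, <-1, -2>, <-3, +3>, <+3, +4>; they repeat the 3-cycle [<+3, +4>, <-1, -2>, <-3, +3>].
step 8: apply <-1, -2> → <-11, 15>
step 9: apply <-3, +3> → <-14, 18>

<-14, 18>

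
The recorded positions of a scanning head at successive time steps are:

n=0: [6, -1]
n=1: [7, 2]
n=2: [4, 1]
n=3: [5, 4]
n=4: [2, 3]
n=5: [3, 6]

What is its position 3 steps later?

The moves between consecutive positions are [+1, +3], [-3, -1], [+1, +3], [-3, -1], [+1, +3]; they repeat the 2-cycle [[+1, +3], [-3, -1]].
step 6: apply [-3, -1] → [0, 5]
step 7: apply [+1, +3] → [1, 8]
step 8: apply [-3, -1] → [-2, 7]

[-2, 7]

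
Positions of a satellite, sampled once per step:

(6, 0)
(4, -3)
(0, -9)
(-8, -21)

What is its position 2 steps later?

The jumps are (-2, -3), (-4, -6), (-8, -12) — a geometric progression with ratio 2.
step 4: (-8, -21) + (-16, -24) → (-24, -45)
step 5: (-24, -45) + (-32, -48) → (-56, -93)

(-56, -93)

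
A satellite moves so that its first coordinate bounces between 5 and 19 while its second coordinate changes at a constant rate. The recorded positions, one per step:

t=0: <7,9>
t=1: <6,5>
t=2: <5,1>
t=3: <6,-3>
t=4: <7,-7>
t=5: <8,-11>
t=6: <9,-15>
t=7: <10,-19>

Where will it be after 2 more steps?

The first coordinate reflects between 5 and 19, moving 1 per step.
  step 8: 10 → 11
  step 9: 11 → 12
The second coordinate changes by -4 each step: at step 9 it is -27.

<12,-27>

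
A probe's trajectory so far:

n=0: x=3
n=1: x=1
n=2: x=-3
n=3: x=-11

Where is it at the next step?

The jumps are -2, -4, -8 — a geometric progression with ratio 2.
step 4: -11 − 16 → x=-27

x=-27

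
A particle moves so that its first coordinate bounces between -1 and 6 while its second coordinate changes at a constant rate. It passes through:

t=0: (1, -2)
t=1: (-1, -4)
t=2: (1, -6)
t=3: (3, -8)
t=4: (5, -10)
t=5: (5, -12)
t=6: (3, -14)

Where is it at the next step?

(1, -16)

The first coordinate travels 2 per step and bounces off the walls at -1 and 6.
  step 7: 3 → 1
The second coordinate changes by -2 each step: at step 7 it is -16.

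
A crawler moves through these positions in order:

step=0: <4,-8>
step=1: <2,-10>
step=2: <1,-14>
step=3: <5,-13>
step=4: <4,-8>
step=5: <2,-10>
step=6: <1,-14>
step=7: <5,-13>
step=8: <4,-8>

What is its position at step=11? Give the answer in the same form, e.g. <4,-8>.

<5,-13>

Differencing gives <-2,-2>, <-1,-4>, <+4,+1>, <-1,+5>, <-2,-2>, <-1,-4>, <+4,+1>, <-1,+5>. This is the pattern <-2,-2>, <-1,-4>, <+4,+1>, <-1,+5> repeated.
step 9: apply <-2,-2> → <2,-10>
step 10: apply <-1,-4> → <1,-14>
step 11: apply <+4,+1> → <5,-13>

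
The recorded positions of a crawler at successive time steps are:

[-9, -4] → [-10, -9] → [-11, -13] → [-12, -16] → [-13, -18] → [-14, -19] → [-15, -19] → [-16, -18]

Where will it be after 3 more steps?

First differences are [-1, -5], [-1, -4], [-1, -3], [-1, -2], [-1, -1], [-1, +0], [-1, +1]; their common second difference is [+0, +1] (constant acceleration).
step 8: [-16, -18] + [-1, +2] → [-17, -16]
step 9: [-17, -16] + [-1, +3] → [-18, -13]
step 10: [-18, -13] + [-1, +4] → [-19, -9]

[-19, -9]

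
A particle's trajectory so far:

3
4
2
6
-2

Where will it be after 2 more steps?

-18

Step-to-step displacements: +1, -2, +4, -8; each is -2× the previous.
step 5: -2 + 16 → 14
step 6: 14 − 32 → -18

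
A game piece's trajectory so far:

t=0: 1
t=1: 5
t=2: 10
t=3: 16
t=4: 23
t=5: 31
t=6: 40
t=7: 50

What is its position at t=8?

First differences are +4, +5, +6, +7, +8, +9, +10; their common second difference is +1 (constant acceleration).
step 8: 50 + 11 → 61

61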